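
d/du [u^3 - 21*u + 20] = 3*u^2 - 21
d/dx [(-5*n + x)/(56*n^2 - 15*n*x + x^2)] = (56*n^2 - 15*n*x + x^2 - (5*n - x)*(15*n - 2*x))/(56*n^2 - 15*n*x + x^2)^2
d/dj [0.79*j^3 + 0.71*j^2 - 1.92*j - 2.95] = 2.37*j^2 + 1.42*j - 1.92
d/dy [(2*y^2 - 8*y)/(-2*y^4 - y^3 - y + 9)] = 2*(y*(y - 4)*(8*y^3 + 3*y^2 + 1) + 2*(2 - y)*(2*y^4 + y^3 + y - 9))/(2*y^4 + y^3 + y - 9)^2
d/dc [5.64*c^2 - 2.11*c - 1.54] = 11.28*c - 2.11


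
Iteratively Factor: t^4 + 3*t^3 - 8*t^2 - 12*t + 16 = (t + 4)*(t^3 - t^2 - 4*t + 4) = (t - 2)*(t + 4)*(t^2 + t - 2) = (t - 2)*(t + 2)*(t + 4)*(t - 1)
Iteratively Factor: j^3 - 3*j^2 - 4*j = (j + 1)*(j^2 - 4*j) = (j - 4)*(j + 1)*(j)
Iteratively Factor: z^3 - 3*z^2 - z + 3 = (z - 3)*(z^2 - 1) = (z - 3)*(z + 1)*(z - 1)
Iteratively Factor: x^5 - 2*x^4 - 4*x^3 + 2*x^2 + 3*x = (x + 1)*(x^4 - 3*x^3 - x^2 + 3*x) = x*(x + 1)*(x^3 - 3*x^2 - x + 3) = x*(x - 1)*(x + 1)*(x^2 - 2*x - 3) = x*(x - 1)*(x + 1)^2*(x - 3)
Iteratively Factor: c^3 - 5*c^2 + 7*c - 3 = (c - 1)*(c^2 - 4*c + 3) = (c - 1)^2*(c - 3)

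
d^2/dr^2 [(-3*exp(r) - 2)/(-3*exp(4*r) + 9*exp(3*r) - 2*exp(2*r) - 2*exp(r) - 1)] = (243*exp(8*r) - 603*exp(7*r) - 234*exp(6*r) + 1278*exp(5*r) - 378*exp(4*r) + 203*exp(3*r) + 150*exp(2*r) - 14*exp(r) - 1)*exp(r)/(27*exp(12*r) - 243*exp(11*r) + 783*exp(10*r) - 999*exp(9*r) + 225*exp(8*r) + 288*exp(7*r) + 107*exp(6*r) - 156*exp(5*r) - 63*exp(4*r) + 5*exp(3*r) + 18*exp(2*r) + 6*exp(r) + 1)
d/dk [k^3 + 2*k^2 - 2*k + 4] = 3*k^2 + 4*k - 2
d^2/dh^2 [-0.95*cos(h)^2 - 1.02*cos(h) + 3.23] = 1.02*cos(h) + 1.9*cos(2*h)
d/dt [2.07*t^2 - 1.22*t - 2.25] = 4.14*t - 1.22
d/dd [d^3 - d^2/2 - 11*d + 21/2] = 3*d^2 - d - 11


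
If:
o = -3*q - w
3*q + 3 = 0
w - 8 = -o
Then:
No Solution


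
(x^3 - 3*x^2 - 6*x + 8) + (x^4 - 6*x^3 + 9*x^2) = x^4 - 5*x^3 + 6*x^2 - 6*x + 8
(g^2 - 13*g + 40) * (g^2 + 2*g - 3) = g^4 - 11*g^3 + 11*g^2 + 119*g - 120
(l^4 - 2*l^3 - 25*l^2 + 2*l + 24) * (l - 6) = l^5 - 8*l^4 - 13*l^3 + 152*l^2 + 12*l - 144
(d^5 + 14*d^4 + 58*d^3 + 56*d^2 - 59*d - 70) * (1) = d^5 + 14*d^4 + 58*d^3 + 56*d^2 - 59*d - 70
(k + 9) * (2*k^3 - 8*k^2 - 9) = 2*k^4 + 10*k^3 - 72*k^2 - 9*k - 81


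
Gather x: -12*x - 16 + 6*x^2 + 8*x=6*x^2 - 4*x - 16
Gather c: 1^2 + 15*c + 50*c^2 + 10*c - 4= 50*c^2 + 25*c - 3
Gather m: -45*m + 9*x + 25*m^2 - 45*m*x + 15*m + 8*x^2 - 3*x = 25*m^2 + m*(-45*x - 30) + 8*x^2 + 6*x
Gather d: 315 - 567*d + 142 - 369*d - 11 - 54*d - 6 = 440 - 990*d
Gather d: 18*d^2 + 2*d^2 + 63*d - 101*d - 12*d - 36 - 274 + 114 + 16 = 20*d^2 - 50*d - 180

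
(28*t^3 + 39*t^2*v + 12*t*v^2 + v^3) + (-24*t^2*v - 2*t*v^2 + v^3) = 28*t^3 + 15*t^2*v + 10*t*v^2 + 2*v^3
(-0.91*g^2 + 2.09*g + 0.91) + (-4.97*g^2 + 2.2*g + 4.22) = -5.88*g^2 + 4.29*g + 5.13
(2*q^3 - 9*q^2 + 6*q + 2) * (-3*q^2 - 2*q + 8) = -6*q^5 + 23*q^4 + 16*q^3 - 90*q^2 + 44*q + 16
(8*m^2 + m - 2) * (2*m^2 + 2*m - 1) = 16*m^4 + 18*m^3 - 10*m^2 - 5*m + 2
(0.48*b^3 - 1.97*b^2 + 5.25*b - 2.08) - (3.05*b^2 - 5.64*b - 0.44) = 0.48*b^3 - 5.02*b^2 + 10.89*b - 1.64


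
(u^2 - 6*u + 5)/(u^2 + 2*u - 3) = (u - 5)/(u + 3)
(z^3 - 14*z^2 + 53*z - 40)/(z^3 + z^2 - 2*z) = (z^2 - 13*z + 40)/(z*(z + 2))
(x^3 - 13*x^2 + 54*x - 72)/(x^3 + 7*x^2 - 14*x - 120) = (x^2 - 9*x + 18)/(x^2 + 11*x + 30)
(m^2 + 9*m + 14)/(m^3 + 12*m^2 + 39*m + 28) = (m + 2)/(m^2 + 5*m + 4)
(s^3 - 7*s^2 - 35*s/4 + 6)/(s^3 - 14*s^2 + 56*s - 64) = (s^2 + s - 3/4)/(s^2 - 6*s + 8)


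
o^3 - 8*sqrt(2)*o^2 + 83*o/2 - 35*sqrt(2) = (o - 7*sqrt(2)/2)*(o - 5*sqrt(2)/2)*(o - 2*sqrt(2))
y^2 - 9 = (y - 3)*(y + 3)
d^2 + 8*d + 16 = (d + 4)^2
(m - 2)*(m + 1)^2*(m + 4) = m^4 + 4*m^3 - 3*m^2 - 14*m - 8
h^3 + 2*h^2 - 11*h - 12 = (h - 3)*(h + 1)*(h + 4)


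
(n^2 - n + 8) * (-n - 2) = -n^3 - n^2 - 6*n - 16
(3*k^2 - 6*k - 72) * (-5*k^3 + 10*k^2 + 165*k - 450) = -15*k^5 + 60*k^4 + 795*k^3 - 3060*k^2 - 9180*k + 32400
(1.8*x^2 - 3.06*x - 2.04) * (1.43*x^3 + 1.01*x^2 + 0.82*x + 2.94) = 2.574*x^5 - 2.5578*x^4 - 4.5318*x^3 + 0.7224*x^2 - 10.6692*x - 5.9976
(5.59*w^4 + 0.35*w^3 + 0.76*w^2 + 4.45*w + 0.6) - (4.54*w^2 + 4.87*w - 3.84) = 5.59*w^4 + 0.35*w^3 - 3.78*w^2 - 0.42*w + 4.44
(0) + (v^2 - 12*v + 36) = v^2 - 12*v + 36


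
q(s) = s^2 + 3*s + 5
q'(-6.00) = -9.00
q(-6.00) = 23.00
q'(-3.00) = -3.00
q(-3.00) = 5.00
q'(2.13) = 7.26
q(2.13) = 15.93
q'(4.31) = 11.62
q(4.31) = 36.51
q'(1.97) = 6.94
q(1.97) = 14.79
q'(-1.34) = 0.32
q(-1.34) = 2.78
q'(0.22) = 3.44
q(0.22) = 5.71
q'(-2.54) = -2.08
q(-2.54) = 3.83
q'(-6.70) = -10.40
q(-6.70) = 29.79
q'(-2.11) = -1.22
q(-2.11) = 3.12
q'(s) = 2*s + 3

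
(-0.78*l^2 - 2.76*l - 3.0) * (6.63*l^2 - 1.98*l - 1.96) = -5.1714*l^4 - 16.7544*l^3 - 12.8964*l^2 + 11.3496*l + 5.88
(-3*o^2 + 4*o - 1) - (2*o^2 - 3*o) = -5*o^2 + 7*o - 1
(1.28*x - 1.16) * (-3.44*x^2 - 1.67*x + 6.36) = -4.4032*x^3 + 1.8528*x^2 + 10.078*x - 7.3776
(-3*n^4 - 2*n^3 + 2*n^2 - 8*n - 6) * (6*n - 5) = -18*n^5 + 3*n^4 + 22*n^3 - 58*n^2 + 4*n + 30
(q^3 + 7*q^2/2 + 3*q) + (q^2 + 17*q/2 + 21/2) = q^3 + 9*q^2/2 + 23*q/2 + 21/2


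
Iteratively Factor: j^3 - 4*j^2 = (j)*(j^2 - 4*j) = j*(j - 4)*(j)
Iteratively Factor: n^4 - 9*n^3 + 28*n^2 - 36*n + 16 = (n - 4)*(n^3 - 5*n^2 + 8*n - 4) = (n - 4)*(n - 2)*(n^2 - 3*n + 2) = (n - 4)*(n - 2)*(n - 1)*(n - 2)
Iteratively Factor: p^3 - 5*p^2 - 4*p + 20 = (p - 5)*(p^2 - 4) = (p - 5)*(p - 2)*(p + 2)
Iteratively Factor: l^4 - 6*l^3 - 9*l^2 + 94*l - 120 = (l - 3)*(l^3 - 3*l^2 - 18*l + 40) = (l - 3)*(l + 4)*(l^2 - 7*l + 10) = (l - 5)*(l - 3)*(l + 4)*(l - 2)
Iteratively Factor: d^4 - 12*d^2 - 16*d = (d - 4)*(d^3 + 4*d^2 + 4*d) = (d - 4)*(d + 2)*(d^2 + 2*d) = d*(d - 4)*(d + 2)*(d + 2)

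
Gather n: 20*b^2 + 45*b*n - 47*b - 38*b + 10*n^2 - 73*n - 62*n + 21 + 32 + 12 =20*b^2 - 85*b + 10*n^2 + n*(45*b - 135) + 65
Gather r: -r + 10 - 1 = 9 - r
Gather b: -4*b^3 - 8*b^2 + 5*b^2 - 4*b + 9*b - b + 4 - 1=-4*b^3 - 3*b^2 + 4*b + 3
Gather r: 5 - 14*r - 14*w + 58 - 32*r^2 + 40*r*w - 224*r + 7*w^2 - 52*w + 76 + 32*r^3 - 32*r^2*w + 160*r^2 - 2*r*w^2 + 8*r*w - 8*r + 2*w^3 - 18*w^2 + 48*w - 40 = 32*r^3 + r^2*(128 - 32*w) + r*(-2*w^2 + 48*w - 246) + 2*w^3 - 11*w^2 - 18*w + 99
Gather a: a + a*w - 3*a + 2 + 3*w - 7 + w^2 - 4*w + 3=a*(w - 2) + w^2 - w - 2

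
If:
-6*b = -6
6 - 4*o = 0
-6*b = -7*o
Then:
No Solution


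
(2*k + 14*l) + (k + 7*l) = 3*k + 21*l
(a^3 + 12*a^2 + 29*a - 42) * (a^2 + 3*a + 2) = a^5 + 15*a^4 + 67*a^3 + 69*a^2 - 68*a - 84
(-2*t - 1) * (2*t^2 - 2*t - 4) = -4*t^3 + 2*t^2 + 10*t + 4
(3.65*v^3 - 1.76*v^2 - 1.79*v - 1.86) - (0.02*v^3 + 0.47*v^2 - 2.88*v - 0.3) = 3.63*v^3 - 2.23*v^2 + 1.09*v - 1.56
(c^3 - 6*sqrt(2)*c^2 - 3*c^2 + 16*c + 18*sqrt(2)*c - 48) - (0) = c^3 - 6*sqrt(2)*c^2 - 3*c^2 + 16*c + 18*sqrt(2)*c - 48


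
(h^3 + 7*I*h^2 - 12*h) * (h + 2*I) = h^4 + 9*I*h^3 - 26*h^2 - 24*I*h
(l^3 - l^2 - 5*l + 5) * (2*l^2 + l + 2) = 2*l^5 - l^4 - 9*l^3 + 3*l^2 - 5*l + 10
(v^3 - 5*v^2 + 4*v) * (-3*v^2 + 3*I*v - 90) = -3*v^5 + 15*v^4 + 3*I*v^4 - 102*v^3 - 15*I*v^3 + 450*v^2 + 12*I*v^2 - 360*v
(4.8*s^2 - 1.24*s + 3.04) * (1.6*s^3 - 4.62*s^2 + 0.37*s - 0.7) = 7.68*s^5 - 24.16*s^4 + 12.3688*s^3 - 17.8636*s^2 + 1.9928*s - 2.128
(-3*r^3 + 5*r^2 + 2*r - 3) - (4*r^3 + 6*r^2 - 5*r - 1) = -7*r^3 - r^2 + 7*r - 2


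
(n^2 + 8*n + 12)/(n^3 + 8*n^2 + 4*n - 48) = (n + 2)/(n^2 + 2*n - 8)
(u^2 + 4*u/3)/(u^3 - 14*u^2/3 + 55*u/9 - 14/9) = 3*u*(3*u + 4)/(9*u^3 - 42*u^2 + 55*u - 14)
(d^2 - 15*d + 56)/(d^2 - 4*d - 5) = (-d^2 + 15*d - 56)/(-d^2 + 4*d + 5)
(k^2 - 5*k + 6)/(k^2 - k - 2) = (k - 3)/(k + 1)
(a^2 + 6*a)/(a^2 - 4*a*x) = (a + 6)/(a - 4*x)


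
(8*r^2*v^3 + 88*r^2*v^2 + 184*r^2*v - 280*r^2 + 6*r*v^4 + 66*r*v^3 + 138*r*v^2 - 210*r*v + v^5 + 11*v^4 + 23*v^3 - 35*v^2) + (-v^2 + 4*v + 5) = 8*r^2*v^3 + 88*r^2*v^2 + 184*r^2*v - 280*r^2 + 6*r*v^4 + 66*r*v^3 + 138*r*v^2 - 210*r*v + v^5 + 11*v^4 + 23*v^3 - 36*v^2 + 4*v + 5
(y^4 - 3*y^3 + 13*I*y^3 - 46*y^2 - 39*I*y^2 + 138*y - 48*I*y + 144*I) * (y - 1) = y^5 - 4*y^4 + 13*I*y^4 - 43*y^3 - 52*I*y^3 + 184*y^2 - 9*I*y^2 - 138*y + 192*I*y - 144*I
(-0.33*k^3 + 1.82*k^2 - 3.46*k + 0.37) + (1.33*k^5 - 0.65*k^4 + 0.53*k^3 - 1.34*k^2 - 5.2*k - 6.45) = 1.33*k^5 - 0.65*k^4 + 0.2*k^3 + 0.48*k^2 - 8.66*k - 6.08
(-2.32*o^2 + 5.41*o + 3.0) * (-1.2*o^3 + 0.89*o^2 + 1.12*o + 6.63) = 2.784*o^5 - 8.5568*o^4 - 1.3835*o^3 - 6.6524*o^2 + 39.2283*o + 19.89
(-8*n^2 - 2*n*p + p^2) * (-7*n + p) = 56*n^3 + 6*n^2*p - 9*n*p^2 + p^3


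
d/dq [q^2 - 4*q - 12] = 2*q - 4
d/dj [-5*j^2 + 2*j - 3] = 2 - 10*j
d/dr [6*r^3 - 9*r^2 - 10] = 18*r*(r - 1)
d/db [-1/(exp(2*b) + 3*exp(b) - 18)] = (2*exp(b) + 3)*exp(b)/(exp(2*b) + 3*exp(b) - 18)^2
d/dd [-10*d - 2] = -10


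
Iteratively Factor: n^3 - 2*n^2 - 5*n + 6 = (n + 2)*(n^2 - 4*n + 3) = (n - 1)*(n + 2)*(n - 3)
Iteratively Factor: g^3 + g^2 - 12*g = (g + 4)*(g^2 - 3*g) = (g - 3)*(g + 4)*(g)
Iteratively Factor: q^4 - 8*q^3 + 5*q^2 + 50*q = (q)*(q^3 - 8*q^2 + 5*q + 50) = q*(q - 5)*(q^2 - 3*q - 10) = q*(q - 5)^2*(q + 2)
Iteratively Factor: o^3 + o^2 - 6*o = (o)*(o^2 + o - 6) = o*(o - 2)*(o + 3)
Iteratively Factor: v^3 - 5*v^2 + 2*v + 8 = (v - 4)*(v^2 - v - 2) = (v - 4)*(v - 2)*(v + 1)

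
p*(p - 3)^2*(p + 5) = p^4 - p^3 - 21*p^2 + 45*p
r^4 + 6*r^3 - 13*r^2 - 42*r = r*(r - 3)*(r + 2)*(r + 7)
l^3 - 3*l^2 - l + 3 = (l - 3)*(l - 1)*(l + 1)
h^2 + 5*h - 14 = (h - 2)*(h + 7)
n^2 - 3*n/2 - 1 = (n - 2)*(n + 1/2)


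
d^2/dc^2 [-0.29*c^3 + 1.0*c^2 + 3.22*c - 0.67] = 2.0 - 1.74*c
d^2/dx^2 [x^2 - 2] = 2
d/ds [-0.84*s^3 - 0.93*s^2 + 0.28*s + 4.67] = -2.52*s^2 - 1.86*s + 0.28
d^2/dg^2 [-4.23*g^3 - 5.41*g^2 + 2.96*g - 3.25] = -25.38*g - 10.82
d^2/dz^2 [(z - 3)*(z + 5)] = 2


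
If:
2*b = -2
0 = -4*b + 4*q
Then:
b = -1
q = -1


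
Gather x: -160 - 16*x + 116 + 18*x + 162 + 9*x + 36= 11*x + 154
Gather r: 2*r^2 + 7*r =2*r^2 + 7*r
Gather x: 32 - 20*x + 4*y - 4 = -20*x + 4*y + 28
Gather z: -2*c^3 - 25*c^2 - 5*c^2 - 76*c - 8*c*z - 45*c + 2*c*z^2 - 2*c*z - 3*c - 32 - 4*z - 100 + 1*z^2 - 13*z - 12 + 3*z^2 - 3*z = -2*c^3 - 30*c^2 - 124*c + z^2*(2*c + 4) + z*(-10*c - 20) - 144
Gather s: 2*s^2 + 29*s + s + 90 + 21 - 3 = 2*s^2 + 30*s + 108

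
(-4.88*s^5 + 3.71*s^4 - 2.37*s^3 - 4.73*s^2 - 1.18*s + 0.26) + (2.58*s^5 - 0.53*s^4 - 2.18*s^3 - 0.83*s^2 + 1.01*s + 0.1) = -2.3*s^5 + 3.18*s^4 - 4.55*s^3 - 5.56*s^2 - 0.17*s + 0.36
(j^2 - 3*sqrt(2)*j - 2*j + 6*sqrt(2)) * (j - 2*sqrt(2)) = j^3 - 5*sqrt(2)*j^2 - 2*j^2 + 12*j + 10*sqrt(2)*j - 24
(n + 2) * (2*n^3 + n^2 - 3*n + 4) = 2*n^4 + 5*n^3 - n^2 - 2*n + 8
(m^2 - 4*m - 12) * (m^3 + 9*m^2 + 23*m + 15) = m^5 + 5*m^4 - 25*m^3 - 185*m^2 - 336*m - 180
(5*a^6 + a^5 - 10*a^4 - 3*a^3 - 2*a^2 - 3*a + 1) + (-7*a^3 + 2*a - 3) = 5*a^6 + a^5 - 10*a^4 - 10*a^3 - 2*a^2 - a - 2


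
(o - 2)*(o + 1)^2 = o^3 - 3*o - 2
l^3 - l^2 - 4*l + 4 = (l - 2)*(l - 1)*(l + 2)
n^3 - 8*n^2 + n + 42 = (n - 7)*(n - 3)*(n + 2)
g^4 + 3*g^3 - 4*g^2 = g^2*(g - 1)*(g + 4)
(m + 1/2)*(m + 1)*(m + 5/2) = m^3 + 4*m^2 + 17*m/4 + 5/4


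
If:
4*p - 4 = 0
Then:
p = 1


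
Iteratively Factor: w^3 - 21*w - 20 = (w + 1)*(w^2 - w - 20) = (w + 1)*(w + 4)*(w - 5)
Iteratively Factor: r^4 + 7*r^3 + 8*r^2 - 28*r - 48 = (r + 2)*(r^3 + 5*r^2 - 2*r - 24) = (r - 2)*(r + 2)*(r^2 + 7*r + 12) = (r - 2)*(r + 2)*(r + 4)*(r + 3)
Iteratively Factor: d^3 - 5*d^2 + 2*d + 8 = (d - 4)*(d^2 - d - 2) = (d - 4)*(d + 1)*(d - 2)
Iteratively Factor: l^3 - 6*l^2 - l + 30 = (l - 5)*(l^2 - l - 6) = (l - 5)*(l - 3)*(l + 2)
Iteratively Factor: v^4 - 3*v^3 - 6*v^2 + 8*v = (v - 4)*(v^3 + v^2 - 2*v) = (v - 4)*(v + 2)*(v^2 - v) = (v - 4)*(v - 1)*(v + 2)*(v)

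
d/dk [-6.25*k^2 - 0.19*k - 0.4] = -12.5*k - 0.19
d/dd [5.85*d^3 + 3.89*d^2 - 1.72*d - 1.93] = 17.55*d^2 + 7.78*d - 1.72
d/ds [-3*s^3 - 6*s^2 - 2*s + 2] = -9*s^2 - 12*s - 2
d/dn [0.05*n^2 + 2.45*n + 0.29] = 0.1*n + 2.45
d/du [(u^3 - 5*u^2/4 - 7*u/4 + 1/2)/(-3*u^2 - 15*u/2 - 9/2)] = (-8*u^2 - 24*u + 31)/(6*(4*u^2 + 12*u + 9))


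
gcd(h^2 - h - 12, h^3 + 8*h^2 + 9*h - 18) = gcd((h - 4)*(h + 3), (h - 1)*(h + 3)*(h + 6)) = h + 3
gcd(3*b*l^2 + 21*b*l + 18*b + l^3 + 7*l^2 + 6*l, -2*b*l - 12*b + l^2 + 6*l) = l + 6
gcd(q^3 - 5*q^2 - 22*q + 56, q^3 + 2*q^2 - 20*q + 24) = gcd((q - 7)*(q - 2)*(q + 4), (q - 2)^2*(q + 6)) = q - 2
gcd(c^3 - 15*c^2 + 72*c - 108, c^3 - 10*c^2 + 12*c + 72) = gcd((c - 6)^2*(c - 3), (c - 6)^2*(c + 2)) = c^2 - 12*c + 36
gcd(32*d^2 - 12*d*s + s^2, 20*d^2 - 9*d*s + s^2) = -4*d + s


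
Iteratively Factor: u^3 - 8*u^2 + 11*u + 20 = (u - 4)*(u^2 - 4*u - 5) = (u - 5)*(u - 4)*(u + 1)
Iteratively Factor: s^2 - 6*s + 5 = (s - 1)*(s - 5)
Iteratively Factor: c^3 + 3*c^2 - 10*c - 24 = (c + 4)*(c^2 - c - 6) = (c - 3)*(c + 4)*(c + 2)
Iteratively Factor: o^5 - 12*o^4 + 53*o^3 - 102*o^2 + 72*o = (o - 4)*(o^4 - 8*o^3 + 21*o^2 - 18*o) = o*(o - 4)*(o^3 - 8*o^2 + 21*o - 18) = o*(o - 4)*(o - 3)*(o^2 - 5*o + 6) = o*(o - 4)*(o - 3)^2*(o - 2)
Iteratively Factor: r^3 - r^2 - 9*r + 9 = (r + 3)*(r^2 - 4*r + 3) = (r - 3)*(r + 3)*(r - 1)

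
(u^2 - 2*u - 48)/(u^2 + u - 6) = (u^2 - 2*u - 48)/(u^2 + u - 6)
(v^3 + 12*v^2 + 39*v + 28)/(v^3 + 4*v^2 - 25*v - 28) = (v + 4)/(v - 4)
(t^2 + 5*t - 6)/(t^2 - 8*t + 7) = (t + 6)/(t - 7)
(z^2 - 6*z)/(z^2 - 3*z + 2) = z*(z - 6)/(z^2 - 3*z + 2)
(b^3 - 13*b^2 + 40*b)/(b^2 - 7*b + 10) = b*(b - 8)/(b - 2)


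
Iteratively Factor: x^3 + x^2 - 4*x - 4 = (x + 1)*(x^2 - 4) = (x - 2)*(x + 1)*(x + 2)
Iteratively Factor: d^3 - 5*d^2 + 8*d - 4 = (d - 2)*(d^2 - 3*d + 2) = (d - 2)*(d - 1)*(d - 2)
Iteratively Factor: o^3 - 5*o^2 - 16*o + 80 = (o + 4)*(o^2 - 9*o + 20) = (o - 4)*(o + 4)*(o - 5)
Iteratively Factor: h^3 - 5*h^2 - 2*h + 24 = (h + 2)*(h^2 - 7*h + 12) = (h - 4)*(h + 2)*(h - 3)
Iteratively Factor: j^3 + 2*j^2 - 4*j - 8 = (j + 2)*(j^2 - 4) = (j + 2)^2*(j - 2)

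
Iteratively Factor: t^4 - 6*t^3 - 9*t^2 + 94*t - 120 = (t + 4)*(t^3 - 10*t^2 + 31*t - 30) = (t - 2)*(t + 4)*(t^2 - 8*t + 15) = (t - 3)*(t - 2)*(t + 4)*(t - 5)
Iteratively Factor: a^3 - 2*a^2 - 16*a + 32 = (a - 2)*(a^2 - 16) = (a - 2)*(a + 4)*(a - 4)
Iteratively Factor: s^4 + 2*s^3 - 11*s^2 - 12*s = (s + 4)*(s^3 - 2*s^2 - 3*s) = s*(s + 4)*(s^2 - 2*s - 3) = s*(s - 3)*(s + 4)*(s + 1)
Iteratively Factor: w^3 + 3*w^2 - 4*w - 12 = (w + 2)*(w^2 + w - 6) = (w + 2)*(w + 3)*(w - 2)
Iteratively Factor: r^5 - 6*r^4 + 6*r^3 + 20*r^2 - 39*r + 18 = (r - 1)*(r^4 - 5*r^3 + r^2 + 21*r - 18) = (r - 3)*(r - 1)*(r^3 - 2*r^2 - 5*r + 6) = (r - 3)*(r - 1)*(r + 2)*(r^2 - 4*r + 3) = (r - 3)*(r - 1)^2*(r + 2)*(r - 3)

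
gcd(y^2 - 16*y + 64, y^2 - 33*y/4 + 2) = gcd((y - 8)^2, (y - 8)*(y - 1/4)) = y - 8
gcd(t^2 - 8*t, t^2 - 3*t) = t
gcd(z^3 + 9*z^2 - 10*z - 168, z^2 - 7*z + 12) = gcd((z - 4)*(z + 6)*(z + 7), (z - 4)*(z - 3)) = z - 4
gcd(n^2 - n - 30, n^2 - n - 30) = n^2 - n - 30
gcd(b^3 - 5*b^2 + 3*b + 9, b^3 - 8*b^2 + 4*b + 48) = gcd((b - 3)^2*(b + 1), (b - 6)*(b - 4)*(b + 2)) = 1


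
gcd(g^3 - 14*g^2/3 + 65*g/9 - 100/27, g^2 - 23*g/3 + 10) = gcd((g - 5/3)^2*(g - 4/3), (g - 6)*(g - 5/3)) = g - 5/3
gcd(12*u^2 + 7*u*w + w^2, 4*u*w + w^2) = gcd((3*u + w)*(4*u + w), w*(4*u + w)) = 4*u + w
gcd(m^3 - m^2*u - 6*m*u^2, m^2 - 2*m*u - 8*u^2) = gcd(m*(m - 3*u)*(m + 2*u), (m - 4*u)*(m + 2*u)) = m + 2*u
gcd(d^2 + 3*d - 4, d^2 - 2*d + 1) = d - 1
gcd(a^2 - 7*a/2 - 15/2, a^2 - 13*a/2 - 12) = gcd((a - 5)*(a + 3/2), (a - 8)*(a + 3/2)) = a + 3/2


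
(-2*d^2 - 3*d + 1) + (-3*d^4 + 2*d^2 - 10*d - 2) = -3*d^4 - 13*d - 1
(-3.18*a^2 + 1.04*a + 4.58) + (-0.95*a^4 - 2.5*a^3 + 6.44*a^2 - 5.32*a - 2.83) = -0.95*a^4 - 2.5*a^3 + 3.26*a^2 - 4.28*a + 1.75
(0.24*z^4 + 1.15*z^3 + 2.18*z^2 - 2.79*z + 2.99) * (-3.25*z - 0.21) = -0.78*z^5 - 3.7879*z^4 - 7.3265*z^3 + 8.6097*z^2 - 9.1316*z - 0.6279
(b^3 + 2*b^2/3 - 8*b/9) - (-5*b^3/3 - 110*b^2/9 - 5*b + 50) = 8*b^3/3 + 116*b^2/9 + 37*b/9 - 50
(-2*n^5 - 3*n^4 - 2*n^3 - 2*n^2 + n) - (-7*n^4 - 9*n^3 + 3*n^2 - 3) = -2*n^5 + 4*n^4 + 7*n^3 - 5*n^2 + n + 3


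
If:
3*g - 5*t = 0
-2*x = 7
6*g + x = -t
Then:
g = 35/66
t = 7/22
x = -7/2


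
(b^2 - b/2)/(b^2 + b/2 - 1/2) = b/(b + 1)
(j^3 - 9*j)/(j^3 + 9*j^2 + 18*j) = (j - 3)/(j + 6)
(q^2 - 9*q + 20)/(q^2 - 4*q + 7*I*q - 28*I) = (q - 5)/(q + 7*I)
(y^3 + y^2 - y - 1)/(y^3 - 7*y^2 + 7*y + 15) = (y^2 - 1)/(y^2 - 8*y + 15)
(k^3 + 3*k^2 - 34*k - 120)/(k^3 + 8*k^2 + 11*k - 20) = (k - 6)/(k - 1)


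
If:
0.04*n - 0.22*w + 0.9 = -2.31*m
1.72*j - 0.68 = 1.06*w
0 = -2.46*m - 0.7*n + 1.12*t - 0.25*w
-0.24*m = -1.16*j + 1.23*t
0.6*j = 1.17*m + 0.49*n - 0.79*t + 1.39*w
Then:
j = 0.40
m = -0.43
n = 2.24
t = 0.46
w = 0.00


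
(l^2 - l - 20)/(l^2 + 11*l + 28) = (l - 5)/(l + 7)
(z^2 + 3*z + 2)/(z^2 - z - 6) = (z + 1)/(z - 3)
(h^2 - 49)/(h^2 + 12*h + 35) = (h - 7)/(h + 5)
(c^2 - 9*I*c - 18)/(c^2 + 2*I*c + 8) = (c^2 - 9*I*c - 18)/(c^2 + 2*I*c + 8)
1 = 1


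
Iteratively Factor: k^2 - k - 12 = (k - 4)*(k + 3)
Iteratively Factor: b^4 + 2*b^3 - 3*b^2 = (b + 3)*(b^3 - b^2) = b*(b + 3)*(b^2 - b) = b^2*(b + 3)*(b - 1)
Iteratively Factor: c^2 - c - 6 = (c - 3)*(c + 2)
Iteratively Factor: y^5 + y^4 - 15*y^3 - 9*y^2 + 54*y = (y)*(y^4 + y^3 - 15*y^2 - 9*y + 54) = y*(y - 3)*(y^3 + 4*y^2 - 3*y - 18) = y*(y - 3)*(y + 3)*(y^2 + y - 6) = y*(y - 3)*(y - 2)*(y + 3)*(y + 3)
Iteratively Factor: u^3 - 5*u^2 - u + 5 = (u + 1)*(u^2 - 6*u + 5) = (u - 1)*(u + 1)*(u - 5)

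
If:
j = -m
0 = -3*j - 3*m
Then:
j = -m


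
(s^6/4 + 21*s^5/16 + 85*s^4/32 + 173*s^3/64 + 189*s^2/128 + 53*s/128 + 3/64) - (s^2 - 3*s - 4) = s^6/4 + 21*s^5/16 + 85*s^4/32 + 173*s^3/64 + 61*s^2/128 + 437*s/128 + 259/64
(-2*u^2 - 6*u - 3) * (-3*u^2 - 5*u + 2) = 6*u^4 + 28*u^3 + 35*u^2 + 3*u - 6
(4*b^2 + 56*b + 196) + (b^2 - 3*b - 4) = 5*b^2 + 53*b + 192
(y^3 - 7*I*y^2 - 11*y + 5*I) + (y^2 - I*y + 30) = y^3 + y^2 - 7*I*y^2 - 11*y - I*y + 30 + 5*I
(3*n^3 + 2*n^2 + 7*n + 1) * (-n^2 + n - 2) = -3*n^5 + n^4 - 11*n^3 + 2*n^2 - 13*n - 2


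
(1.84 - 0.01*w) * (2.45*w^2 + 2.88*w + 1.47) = -0.0245*w^3 + 4.4792*w^2 + 5.2845*w + 2.7048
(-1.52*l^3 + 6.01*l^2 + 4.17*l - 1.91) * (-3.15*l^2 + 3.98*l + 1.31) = 4.788*l^5 - 24.9811*l^4 + 8.7931*l^3 + 30.4862*l^2 - 2.1391*l - 2.5021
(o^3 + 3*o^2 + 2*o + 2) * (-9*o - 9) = -9*o^4 - 36*o^3 - 45*o^2 - 36*o - 18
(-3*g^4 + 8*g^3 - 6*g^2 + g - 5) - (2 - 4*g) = -3*g^4 + 8*g^3 - 6*g^2 + 5*g - 7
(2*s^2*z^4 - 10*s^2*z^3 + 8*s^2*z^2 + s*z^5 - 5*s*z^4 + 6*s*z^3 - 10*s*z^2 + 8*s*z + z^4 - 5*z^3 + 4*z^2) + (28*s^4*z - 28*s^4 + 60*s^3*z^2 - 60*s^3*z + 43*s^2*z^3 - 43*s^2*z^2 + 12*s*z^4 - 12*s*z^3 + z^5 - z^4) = 28*s^4*z - 28*s^4 + 60*s^3*z^2 - 60*s^3*z + 2*s^2*z^4 + 33*s^2*z^3 - 35*s^2*z^2 + s*z^5 + 7*s*z^4 - 6*s*z^3 - 10*s*z^2 + 8*s*z + z^5 - 5*z^3 + 4*z^2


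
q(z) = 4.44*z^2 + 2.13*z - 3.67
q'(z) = 8.88*z + 2.13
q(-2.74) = 23.83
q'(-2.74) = -22.20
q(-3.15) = 33.68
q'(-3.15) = -25.84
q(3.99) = 75.51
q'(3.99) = 37.56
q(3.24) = 49.84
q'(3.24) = 30.90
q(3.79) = 68.18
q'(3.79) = 35.79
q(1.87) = 15.84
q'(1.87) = 18.74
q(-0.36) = -3.86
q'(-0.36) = -1.07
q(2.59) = 31.63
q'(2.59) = 25.13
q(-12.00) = 610.13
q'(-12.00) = -104.43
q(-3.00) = 29.90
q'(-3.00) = -24.51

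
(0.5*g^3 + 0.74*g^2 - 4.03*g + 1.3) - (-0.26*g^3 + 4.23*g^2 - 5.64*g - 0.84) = 0.76*g^3 - 3.49*g^2 + 1.61*g + 2.14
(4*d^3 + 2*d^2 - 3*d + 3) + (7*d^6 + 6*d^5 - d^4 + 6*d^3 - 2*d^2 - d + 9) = 7*d^6 + 6*d^5 - d^4 + 10*d^3 - 4*d + 12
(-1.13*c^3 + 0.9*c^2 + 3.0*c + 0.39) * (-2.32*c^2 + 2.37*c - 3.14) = 2.6216*c^5 - 4.7661*c^4 - 1.2788*c^3 + 3.3792*c^2 - 8.4957*c - 1.2246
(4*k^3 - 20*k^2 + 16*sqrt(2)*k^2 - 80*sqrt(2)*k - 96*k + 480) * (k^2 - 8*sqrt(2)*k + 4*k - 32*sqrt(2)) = 4*k^5 - 16*sqrt(2)*k^4 - 4*k^4 - 432*k^3 + 16*sqrt(2)*k^3 + 352*k^2 + 1088*sqrt(2)*k^2 - 768*sqrt(2)*k + 7040*k - 15360*sqrt(2)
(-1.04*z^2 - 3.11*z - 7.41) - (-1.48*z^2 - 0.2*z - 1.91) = 0.44*z^2 - 2.91*z - 5.5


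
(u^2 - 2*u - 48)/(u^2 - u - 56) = (u + 6)/(u + 7)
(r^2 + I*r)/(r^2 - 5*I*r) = (r + I)/(r - 5*I)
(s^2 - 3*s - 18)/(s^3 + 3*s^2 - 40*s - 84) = (s + 3)/(s^2 + 9*s + 14)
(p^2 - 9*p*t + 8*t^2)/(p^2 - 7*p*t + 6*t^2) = (p - 8*t)/(p - 6*t)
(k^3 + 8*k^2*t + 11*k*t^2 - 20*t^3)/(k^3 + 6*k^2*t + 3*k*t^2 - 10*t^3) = (k + 4*t)/(k + 2*t)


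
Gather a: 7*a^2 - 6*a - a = 7*a^2 - 7*a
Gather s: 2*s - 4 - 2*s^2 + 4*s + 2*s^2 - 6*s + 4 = 0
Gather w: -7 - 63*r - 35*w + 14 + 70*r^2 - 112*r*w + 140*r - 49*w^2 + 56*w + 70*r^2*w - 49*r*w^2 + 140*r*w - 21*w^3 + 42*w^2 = 70*r^2 + 77*r - 21*w^3 + w^2*(-49*r - 7) + w*(70*r^2 + 28*r + 21) + 7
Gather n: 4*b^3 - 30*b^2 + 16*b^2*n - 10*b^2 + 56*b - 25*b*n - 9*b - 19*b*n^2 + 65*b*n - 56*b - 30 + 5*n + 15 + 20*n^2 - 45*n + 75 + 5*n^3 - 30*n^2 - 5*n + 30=4*b^3 - 40*b^2 - 9*b + 5*n^3 + n^2*(-19*b - 10) + n*(16*b^2 + 40*b - 45) + 90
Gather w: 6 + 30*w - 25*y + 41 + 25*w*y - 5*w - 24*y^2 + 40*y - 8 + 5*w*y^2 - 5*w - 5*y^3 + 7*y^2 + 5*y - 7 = w*(5*y^2 + 25*y + 20) - 5*y^3 - 17*y^2 + 20*y + 32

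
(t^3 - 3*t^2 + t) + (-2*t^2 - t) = t^3 - 5*t^2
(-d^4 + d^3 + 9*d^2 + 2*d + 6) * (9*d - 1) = -9*d^5 + 10*d^4 + 80*d^3 + 9*d^2 + 52*d - 6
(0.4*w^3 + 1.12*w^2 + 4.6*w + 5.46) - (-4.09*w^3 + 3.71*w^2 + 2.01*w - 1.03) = 4.49*w^3 - 2.59*w^2 + 2.59*w + 6.49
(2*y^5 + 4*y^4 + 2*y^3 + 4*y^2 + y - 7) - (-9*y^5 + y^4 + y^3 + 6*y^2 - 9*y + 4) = 11*y^5 + 3*y^4 + y^3 - 2*y^2 + 10*y - 11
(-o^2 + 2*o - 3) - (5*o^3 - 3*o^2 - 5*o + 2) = -5*o^3 + 2*o^2 + 7*o - 5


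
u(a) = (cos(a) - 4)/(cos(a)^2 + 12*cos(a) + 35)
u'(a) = (2*sin(a)*cos(a) + 12*sin(a))*(cos(a) - 4)/(cos(a)^2 + 12*cos(a) + 35)^2 - sin(a)/(cos(a)^2 + 12*cos(a) + 35) = (cos(a)^2 - 8*cos(a) - 83)*sin(a)/(cos(a)^2 + 12*cos(a) + 35)^2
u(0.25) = -0.06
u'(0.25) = -0.01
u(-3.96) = -0.17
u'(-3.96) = -0.08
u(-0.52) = -0.07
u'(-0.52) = 0.02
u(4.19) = -0.15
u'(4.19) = 0.08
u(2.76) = -0.20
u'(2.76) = -0.05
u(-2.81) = -0.20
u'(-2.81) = 0.04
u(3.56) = -0.20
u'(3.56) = 0.05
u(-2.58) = -0.19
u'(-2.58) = 0.06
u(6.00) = -0.06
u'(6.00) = 0.01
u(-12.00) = -0.07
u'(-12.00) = -0.02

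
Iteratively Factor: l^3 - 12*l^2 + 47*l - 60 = (l - 5)*(l^2 - 7*l + 12) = (l - 5)*(l - 3)*(l - 4)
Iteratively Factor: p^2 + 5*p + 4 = (p + 4)*(p + 1)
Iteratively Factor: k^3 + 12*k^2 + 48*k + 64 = (k + 4)*(k^2 + 8*k + 16) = (k + 4)^2*(k + 4)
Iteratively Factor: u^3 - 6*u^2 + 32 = (u + 2)*(u^2 - 8*u + 16) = (u - 4)*(u + 2)*(u - 4)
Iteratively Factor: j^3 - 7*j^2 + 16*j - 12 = (j - 2)*(j^2 - 5*j + 6) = (j - 2)^2*(j - 3)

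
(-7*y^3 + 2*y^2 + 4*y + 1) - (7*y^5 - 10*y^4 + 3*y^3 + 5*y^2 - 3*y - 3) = -7*y^5 + 10*y^4 - 10*y^3 - 3*y^2 + 7*y + 4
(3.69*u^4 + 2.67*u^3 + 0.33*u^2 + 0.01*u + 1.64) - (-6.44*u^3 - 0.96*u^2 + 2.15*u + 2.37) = 3.69*u^4 + 9.11*u^3 + 1.29*u^2 - 2.14*u - 0.73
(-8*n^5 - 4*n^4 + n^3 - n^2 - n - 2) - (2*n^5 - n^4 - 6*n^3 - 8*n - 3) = -10*n^5 - 3*n^4 + 7*n^3 - n^2 + 7*n + 1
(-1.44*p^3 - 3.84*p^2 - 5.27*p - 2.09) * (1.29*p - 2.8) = -1.8576*p^4 - 0.9216*p^3 + 3.9537*p^2 + 12.0599*p + 5.852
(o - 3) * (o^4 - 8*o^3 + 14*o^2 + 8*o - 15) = o^5 - 11*o^4 + 38*o^3 - 34*o^2 - 39*o + 45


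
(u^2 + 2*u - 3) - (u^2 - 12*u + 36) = 14*u - 39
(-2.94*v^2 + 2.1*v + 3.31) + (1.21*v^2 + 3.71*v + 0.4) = -1.73*v^2 + 5.81*v + 3.71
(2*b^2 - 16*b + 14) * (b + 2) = 2*b^3 - 12*b^2 - 18*b + 28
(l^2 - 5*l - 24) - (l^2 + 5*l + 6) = -10*l - 30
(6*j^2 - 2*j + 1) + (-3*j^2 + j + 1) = 3*j^2 - j + 2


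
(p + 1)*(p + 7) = p^2 + 8*p + 7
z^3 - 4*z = z*(z - 2)*(z + 2)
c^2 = c^2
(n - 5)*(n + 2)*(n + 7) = n^3 + 4*n^2 - 31*n - 70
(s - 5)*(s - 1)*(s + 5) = s^3 - s^2 - 25*s + 25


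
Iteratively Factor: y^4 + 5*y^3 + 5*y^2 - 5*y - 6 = (y + 3)*(y^3 + 2*y^2 - y - 2) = (y - 1)*(y + 3)*(y^2 + 3*y + 2) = (y - 1)*(y + 2)*(y + 3)*(y + 1)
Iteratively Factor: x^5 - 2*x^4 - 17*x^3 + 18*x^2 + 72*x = (x)*(x^4 - 2*x^3 - 17*x^2 + 18*x + 72) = x*(x - 3)*(x^3 + x^2 - 14*x - 24) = x*(x - 3)*(x + 2)*(x^2 - x - 12) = x*(x - 4)*(x - 3)*(x + 2)*(x + 3)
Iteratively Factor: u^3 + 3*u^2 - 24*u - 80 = (u + 4)*(u^2 - u - 20) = (u - 5)*(u + 4)*(u + 4)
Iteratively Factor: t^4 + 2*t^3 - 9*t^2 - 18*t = (t + 2)*(t^3 - 9*t) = (t - 3)*(t + 2)*(t^2 + 3*t) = t*(t - 3)*(t + 2)*(t + 3)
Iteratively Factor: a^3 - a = (a - 1)*(a^2 + a) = (a - 1)*(a + 1)*(a)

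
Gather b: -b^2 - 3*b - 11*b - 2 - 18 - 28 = -b^2 - 14*b - 48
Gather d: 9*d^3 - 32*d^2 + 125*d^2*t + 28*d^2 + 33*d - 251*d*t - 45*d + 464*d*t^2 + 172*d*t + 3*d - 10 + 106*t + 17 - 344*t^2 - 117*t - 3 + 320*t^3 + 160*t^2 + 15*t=9*d^3 + d^2*(125*t - 4) + d*(464*t^2 - 79*t - 9) + 320*t^3 - 184*t^2 + 4*t + 4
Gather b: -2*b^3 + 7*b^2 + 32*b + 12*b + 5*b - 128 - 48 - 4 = -2*b^3 + 7*b^2 + 49*b - 180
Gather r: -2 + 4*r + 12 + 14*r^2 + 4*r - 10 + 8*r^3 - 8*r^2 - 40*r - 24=8*r^3 + 6*r^2 - 32*r - 24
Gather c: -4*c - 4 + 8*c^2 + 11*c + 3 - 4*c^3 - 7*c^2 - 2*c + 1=-4*c^3 + c^2 + 5*c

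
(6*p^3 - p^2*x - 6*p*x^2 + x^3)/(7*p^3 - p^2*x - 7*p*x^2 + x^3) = (-6*p + x)/(-7*p + x)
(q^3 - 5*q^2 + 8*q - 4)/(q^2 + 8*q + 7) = (q^3 - 5*q^2 + 8*q - 4)/(q^2 + 8*q + 7)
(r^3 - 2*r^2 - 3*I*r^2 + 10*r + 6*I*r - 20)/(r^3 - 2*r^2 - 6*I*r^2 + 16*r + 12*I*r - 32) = (r - 5*I)/(r - 8*I)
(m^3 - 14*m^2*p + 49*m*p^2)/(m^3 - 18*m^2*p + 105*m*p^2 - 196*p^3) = m/(m - 4*p)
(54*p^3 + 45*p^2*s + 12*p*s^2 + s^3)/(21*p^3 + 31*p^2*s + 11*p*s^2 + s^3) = (18*p^2 + 9*p*s + s^2)/(7*p^2 + 8*p*s + s^2)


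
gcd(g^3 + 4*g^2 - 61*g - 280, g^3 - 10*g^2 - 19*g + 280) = g^2 - 3*g - 40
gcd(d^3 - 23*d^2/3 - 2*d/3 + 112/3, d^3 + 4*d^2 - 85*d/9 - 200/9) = d - 8/3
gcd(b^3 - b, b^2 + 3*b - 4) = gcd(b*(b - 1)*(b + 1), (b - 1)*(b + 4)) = b - 1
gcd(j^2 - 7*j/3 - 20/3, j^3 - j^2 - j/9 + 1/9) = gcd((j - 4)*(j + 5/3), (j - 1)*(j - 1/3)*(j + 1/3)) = 1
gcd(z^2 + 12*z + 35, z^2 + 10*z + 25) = z + 5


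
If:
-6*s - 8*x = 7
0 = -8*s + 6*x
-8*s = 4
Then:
No Solution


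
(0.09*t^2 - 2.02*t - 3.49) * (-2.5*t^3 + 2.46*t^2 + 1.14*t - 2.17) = -0.225*t^5 + 5.2714*t^4 + 3.8584*t^3 - 11.0835*t^2 + 0.4048*t + 7.5733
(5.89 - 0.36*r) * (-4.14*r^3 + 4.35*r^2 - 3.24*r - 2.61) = 1.4904*r^4 - 25.9506*r^3 + 26.7879*r^2 - 18.144*r - 15.3729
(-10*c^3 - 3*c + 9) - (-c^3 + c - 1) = -9*c^3 - 4*c + 10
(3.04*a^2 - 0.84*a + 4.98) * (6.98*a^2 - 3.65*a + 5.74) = 21.2192*a^4 - 16.9592*a^3 + 55.276*a^2 - 22.9986*a + 28.5852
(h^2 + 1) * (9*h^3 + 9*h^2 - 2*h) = 9*h^5 + 9*h^4 + 7*h^3 + 9*h^2 - 2*h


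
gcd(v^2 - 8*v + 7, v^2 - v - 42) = v - 7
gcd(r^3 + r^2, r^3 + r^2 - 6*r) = r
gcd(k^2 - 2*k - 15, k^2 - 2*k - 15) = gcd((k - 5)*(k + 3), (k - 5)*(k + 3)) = k^2 - 2*k - 15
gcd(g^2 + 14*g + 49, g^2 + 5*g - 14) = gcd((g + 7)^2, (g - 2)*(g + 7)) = g + 7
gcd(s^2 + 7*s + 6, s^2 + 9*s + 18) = s + 6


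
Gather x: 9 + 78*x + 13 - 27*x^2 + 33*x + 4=-27*x^2 + 111*x + 26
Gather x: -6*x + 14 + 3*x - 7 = 7 - 3*x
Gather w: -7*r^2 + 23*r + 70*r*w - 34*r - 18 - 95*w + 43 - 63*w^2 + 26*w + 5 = -7*r^2 - 11*r - 63*w^2 + w*(70*r - 69) + 30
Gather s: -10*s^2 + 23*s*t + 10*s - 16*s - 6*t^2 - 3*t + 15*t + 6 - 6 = -10*s^2 + s*(23*t - 6) - 6*t^2 + 12*t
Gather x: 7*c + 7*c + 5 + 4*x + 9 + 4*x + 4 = 14*c + 8*x + 18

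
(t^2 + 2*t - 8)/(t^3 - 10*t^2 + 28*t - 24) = (t + 4)/(t^2 - 8*t + 12)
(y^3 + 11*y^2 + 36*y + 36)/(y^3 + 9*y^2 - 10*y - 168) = (y^2 + 5*y + 6)/(y^2 + 3*y - 28)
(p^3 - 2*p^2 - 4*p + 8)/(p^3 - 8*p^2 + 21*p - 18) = (p^2 - 4)/(p^2 - 6*p + 9)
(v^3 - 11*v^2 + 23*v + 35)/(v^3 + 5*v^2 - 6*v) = (v^3 - 11*v^2 + 23*v + 35)/(v*(v^2 + 5*v - 6))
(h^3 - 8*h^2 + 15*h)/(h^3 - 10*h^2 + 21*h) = (h - 5)/(h - 7)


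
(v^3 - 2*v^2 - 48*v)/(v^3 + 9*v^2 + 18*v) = (v - 8)/(v + 3)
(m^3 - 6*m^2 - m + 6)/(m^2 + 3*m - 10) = (m^3 - 6*m^2 - m + 6)/(m^2 + 3*m - 10)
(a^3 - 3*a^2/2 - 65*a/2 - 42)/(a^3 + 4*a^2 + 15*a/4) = 2*(a^2 - 3*a - 28)/(a*(2*a + 5))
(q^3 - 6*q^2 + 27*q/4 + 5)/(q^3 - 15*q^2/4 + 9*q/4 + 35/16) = 4*(q - 4)/(4*q - 7)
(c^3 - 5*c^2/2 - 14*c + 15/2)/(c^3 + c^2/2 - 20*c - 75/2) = (2*c - 1)/(2*c + 5)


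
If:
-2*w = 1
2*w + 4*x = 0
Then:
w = -1/2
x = 1/4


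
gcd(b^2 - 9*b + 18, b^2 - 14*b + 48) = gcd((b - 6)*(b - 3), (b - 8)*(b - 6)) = b - 6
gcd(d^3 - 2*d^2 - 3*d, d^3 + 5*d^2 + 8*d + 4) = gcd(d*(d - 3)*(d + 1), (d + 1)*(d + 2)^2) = d + 1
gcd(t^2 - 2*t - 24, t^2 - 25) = 1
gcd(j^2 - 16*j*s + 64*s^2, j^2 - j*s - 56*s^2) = -j + 8*s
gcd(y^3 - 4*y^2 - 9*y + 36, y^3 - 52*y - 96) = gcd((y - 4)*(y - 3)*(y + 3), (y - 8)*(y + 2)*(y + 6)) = 1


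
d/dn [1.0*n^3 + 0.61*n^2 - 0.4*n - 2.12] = 3.0*n^2 + 1.22*n - 0.4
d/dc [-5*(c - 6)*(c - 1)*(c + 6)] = -15*c^2 + 10*c + 180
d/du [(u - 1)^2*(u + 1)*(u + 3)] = 4*u^3 + 6*u^2 - 8*u - 2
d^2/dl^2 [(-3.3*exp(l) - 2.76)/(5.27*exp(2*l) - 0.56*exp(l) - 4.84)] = (-91.65057*exp(4*l) - 316.351776*exp(3*l) - 480.598704*exp(2*l) - 273.516288*exp(l) - 69.823776)*exp(l)/(146.363183*exp(6*l) - 46.658472*exp(5*l) - 398.304492*exp(4*l) + 85.527232*exp(3*l) + 365.805264*exp(2*l) - 39.355008*exp(l) - 113.379904)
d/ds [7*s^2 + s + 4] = 14*s + 1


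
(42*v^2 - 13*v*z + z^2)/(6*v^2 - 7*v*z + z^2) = (-7*v + z)/(-v + z)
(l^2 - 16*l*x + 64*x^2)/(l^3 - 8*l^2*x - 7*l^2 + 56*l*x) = (l - 8*x)/(l*(l - 7))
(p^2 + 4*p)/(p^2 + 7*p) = (p + 4)/(p + 7)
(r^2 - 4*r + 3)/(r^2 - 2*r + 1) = (r - 3)/(r - 1)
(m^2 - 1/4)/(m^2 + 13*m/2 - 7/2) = (m + 1/2)/(m + 7)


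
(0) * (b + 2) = 0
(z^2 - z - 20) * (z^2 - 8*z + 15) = z^4 - 9*z^3 + 3*z^2 + 145*z - 300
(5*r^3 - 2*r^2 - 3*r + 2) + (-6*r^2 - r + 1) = 5*r^3 - 8*r^2 - 4*r + 3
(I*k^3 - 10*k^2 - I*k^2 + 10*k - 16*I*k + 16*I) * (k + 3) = I*k^4 - 10*k^3 + 2*I*k^3 - 20*k^2 - 19*I*k^2 + 30*k - 32*I*k + 48*I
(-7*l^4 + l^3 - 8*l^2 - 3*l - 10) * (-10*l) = 70*l^5 - 10*l^4 + 80*l^3 + 30*l^2 + 100*l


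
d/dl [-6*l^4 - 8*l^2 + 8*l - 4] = -24*l^3 - 16*l + 8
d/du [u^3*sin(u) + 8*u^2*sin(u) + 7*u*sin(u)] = u^3*cos(u) + 3*u^2*sin(u) + 8*u^2*cos(u) + 16*u*sin(u) + 7*u*cos(u) + 7*sin(u)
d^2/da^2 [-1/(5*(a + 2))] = -2/(5*(a + 2)^3)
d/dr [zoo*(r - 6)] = zoo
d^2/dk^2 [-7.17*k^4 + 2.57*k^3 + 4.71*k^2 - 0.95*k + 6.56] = -86.04*k^2 + 15.42*k + 9.42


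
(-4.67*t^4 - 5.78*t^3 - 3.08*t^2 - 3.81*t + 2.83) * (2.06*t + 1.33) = -9.6202*t^5 - 18.1179*t^4 - 14.0322*t^3 - 11.945*t^2 + 0.7625*t + 3.7639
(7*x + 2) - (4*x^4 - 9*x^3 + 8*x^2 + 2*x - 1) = -4*x^4 + 9*x^3 - 8*x^2 + 5*x + 3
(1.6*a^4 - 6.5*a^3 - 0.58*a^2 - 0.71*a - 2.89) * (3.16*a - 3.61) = 5.056*a^5 - 26.316*a^4 + 21.6322*a^3 - 0.1498*a^2 - 6.5693*a + 10.4329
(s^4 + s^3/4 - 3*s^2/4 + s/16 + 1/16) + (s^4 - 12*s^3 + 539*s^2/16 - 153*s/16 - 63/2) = 2*s^4 - 47*s^3/4 + 527*s^2/16 - 19*s/2 - 503/16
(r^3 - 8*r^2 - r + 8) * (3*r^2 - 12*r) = 3*r^5 - 36*r^4 + 93*r^3 + 36*r^2 - 96*r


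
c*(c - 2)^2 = c^3 - 4*c^2 + 4*c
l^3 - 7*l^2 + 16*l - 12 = (l - 3)*(l - 2)^2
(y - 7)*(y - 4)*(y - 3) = y^3 - 14*y^2 + 61*y - 84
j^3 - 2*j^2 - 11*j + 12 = (j - 4)*(j - 1)*(j + 3)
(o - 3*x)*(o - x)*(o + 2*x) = o^3 - 2*o^2*x - 5*o*x^2 + 6*x^3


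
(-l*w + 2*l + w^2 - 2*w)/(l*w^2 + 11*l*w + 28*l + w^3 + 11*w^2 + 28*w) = (-l*w + 2*l + w^2 - 2*w)/(l*w^2 + 11*l*w + 28*l + w^3 + 11*w^2 + 28*w)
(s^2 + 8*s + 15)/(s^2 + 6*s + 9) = (s + 5)/(s + 3)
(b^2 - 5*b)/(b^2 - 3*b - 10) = b/(b + 2)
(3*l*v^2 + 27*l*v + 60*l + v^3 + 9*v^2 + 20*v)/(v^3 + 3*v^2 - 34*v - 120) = (3*l + v)/(v - 6)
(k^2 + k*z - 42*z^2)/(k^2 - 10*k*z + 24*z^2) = (-k - 7*z)/(-k + 4*z)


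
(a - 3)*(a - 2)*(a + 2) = a^3 - 3*a^2 - 4*a + 12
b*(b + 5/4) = b^2 + 5*b/4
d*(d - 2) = d^2 - 2*d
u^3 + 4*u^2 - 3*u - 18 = (u - 2)*(u + 3)^2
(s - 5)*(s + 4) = s^2 - s - 20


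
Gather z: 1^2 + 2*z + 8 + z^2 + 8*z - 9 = z^2 + 10*z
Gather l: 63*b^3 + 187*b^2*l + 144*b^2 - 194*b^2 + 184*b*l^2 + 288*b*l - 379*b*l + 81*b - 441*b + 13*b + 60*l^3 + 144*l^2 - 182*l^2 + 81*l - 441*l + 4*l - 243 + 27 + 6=63*b^3 - 50*b^2 - 347*b + 60*l^3 + l^2*(184*b - 38) + l*(187*b^2 - 91*b - 356) - 210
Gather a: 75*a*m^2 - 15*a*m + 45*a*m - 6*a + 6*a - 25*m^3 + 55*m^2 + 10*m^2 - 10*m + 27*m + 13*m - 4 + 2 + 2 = a*(75*m^2 + 30*m) - 25*m^3 + 65*m^2 + 30*m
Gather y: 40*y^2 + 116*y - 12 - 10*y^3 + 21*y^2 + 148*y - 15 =-10*y^3 + 61*y^2 + 264*y - 27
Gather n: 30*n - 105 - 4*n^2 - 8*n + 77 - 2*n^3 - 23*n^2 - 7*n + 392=-2*n^3 - 27*n^2 + 15*n + 364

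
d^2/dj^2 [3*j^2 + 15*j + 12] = 6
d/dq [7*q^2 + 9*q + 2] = 14*q + 9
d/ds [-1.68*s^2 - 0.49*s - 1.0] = -3.36*s - 0.49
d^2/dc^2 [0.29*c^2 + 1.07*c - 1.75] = 0.580000000000000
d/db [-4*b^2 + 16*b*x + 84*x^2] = -8*b + 16*x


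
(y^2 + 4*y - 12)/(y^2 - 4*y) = (y^2 + 4*y - 12)/(y*(y - 4))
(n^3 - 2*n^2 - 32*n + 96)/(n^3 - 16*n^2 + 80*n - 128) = (n + 6)/(n - 8)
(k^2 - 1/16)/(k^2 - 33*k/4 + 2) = (k + 1/4)/(k - 8)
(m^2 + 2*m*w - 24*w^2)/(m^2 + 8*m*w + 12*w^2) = (m - 4*w)/(m + 2*w)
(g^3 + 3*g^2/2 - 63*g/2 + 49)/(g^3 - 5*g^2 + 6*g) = (2*g^2 + 7*g - 49)/(2*g*(g - 3))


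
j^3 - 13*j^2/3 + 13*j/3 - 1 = (j - 3)*(j - 1)*(j - 1/3)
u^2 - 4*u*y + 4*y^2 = (u - 2*y)^2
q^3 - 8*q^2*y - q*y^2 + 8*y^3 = (q - 8*y)*(q - y)*(q + y)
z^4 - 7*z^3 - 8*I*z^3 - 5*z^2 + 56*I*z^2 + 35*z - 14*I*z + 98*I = (z - 7)*(z - 7*I)*(z - 2*I)*(z + I)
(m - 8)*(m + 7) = m^2 - m - 56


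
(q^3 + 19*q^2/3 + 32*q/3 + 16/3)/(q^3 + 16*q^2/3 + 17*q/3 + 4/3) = (3*q + 4)/(3*q + 1)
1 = 1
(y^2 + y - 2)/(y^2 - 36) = (y^2 + y - 2)/(y^2 - 36)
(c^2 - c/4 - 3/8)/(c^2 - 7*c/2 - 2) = (c - 3/4)/(c - 4)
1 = 1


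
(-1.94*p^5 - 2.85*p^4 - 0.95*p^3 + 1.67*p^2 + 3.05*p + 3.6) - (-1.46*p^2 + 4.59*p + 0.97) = -1.94*p^5 - 2.85*p^4 - 0.95*p^3 + 3.13*p^2 - 1.54*p + 2.63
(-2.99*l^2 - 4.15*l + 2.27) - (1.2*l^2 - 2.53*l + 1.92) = -4.19*l^2 - 1.62*l + 0.35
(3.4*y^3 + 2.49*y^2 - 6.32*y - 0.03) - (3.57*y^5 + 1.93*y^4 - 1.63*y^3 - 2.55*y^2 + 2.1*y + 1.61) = -3.57*y^5 - 1.93*y^4 + 5.03*y^3 + 5.04*y^2 - 8.42*y - 1.64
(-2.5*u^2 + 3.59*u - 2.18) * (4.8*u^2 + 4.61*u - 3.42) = -12.0*u^4 + 5.707*u^3 + 14.6359*u^2 - 22.3276*u + 7.4556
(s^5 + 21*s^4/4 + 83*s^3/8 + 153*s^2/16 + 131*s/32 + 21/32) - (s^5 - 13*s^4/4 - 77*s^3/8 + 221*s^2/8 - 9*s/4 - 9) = 17*s^4/2 + 20*s^3 - 289*s^2/16 + 203*s/32 + 309/32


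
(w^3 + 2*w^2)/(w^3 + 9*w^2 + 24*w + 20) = w^2/(w^2 + 7*w + 10)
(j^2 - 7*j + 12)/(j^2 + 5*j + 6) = (j^2 - 7*j + 12)/(j^2 + 5*j + 6)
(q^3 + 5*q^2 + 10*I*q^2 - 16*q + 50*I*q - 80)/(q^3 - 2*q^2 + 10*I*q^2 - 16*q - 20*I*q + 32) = (q + 5)/(q - 2)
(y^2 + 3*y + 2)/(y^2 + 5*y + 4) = (y + 2)/(y + 4)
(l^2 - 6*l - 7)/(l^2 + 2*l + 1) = (l - 7)/(l + 1)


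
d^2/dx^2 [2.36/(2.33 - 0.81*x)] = -3.096792/(0.81*x - 2.33)^3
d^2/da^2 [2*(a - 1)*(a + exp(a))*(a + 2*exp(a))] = 6*a^2*exp(a) + 16*a*exp(2*a) + 18*a*exp(a) + 12*a - 4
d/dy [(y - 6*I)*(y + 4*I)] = 2*y - 2*I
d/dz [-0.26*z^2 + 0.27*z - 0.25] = 0.27 - 0.52*z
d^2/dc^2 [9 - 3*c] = 0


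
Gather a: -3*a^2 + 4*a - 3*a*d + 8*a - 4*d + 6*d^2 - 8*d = -3*a^2 + a*(12 - 3*d) + 6*d^2 - 12*d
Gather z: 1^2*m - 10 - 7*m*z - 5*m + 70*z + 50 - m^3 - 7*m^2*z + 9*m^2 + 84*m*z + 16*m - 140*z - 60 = -m^3 + 9*m^2 + 12*m + z*(-7*m^2 + 77*m - 70) - 20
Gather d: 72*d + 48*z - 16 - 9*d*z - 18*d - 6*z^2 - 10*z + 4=d*(54 - 9*z) - 6*z^2 + 38*z - 12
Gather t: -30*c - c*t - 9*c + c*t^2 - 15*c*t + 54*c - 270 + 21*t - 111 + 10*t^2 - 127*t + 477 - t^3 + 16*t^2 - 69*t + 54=15*c - t^3 + t^2*(c + 26) + t*(-16*c - 175) + 150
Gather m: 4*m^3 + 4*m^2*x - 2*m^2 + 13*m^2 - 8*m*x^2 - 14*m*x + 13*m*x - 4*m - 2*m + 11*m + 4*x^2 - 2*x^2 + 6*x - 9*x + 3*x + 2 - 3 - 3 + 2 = 4*m^3 + m^2*(4*x + 11) + m*(-8*x^2 - x + 5) + 2*x^2 - 2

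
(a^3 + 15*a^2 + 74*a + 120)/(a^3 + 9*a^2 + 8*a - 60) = (a + 4)/(a - 2)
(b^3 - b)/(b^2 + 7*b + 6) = b*(b - 1)/(b + 6)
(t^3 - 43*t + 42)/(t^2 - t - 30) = (t^2 + 6*t - 7)/(t + 5)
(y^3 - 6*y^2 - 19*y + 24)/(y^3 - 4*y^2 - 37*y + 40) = (y + 3)/(y + 5)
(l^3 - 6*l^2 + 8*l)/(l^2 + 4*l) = (l^2 - 6*l + 8)/(l + 4)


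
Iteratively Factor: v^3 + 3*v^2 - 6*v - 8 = (v + 1)*(v^2 + 2*v - 8) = (v - 2)*(v + 1)*(v + 4)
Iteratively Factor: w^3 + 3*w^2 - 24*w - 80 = (w + 4)*(w^2 - w - 20) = (w + 4)^2*(w - 5)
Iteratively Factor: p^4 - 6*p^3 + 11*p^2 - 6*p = (p - 2)*(p^3 - 4*p^2 + 3*p) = (p - 3)*(p - 2)*(p^2 - p) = p*(p - 3)*(p - 2)*(p - 1)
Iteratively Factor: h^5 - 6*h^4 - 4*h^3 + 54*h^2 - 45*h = (h - 1)*(h^4 - 5*h^3 - 9*h^2 + 45*h) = (h - 5)*(h - 1)*(h^3 - 9*h) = (h - 5)*(h - 1)*(h + 3)*(h^2 - 3*h) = (h - 5)*(h - 3)*(h - 1)*(h + 3)*(h)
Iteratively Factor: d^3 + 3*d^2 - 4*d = (d + 4)*(d^2 - d) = d*(d + 4)*(d - 1)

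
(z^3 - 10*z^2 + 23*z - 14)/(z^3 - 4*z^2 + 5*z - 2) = (z - 7)/(z - 1)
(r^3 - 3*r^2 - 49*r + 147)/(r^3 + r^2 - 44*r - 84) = (r^2 + 4*r - 21)/(r^2 + 8*r + 12)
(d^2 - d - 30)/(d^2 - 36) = (d + 5)/(d + 6)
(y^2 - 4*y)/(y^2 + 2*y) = (y - 4)/(y + 2)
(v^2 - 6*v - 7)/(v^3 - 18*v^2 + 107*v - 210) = (v + 1)/(v^2 - 11*v + 30)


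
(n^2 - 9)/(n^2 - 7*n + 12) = (n + 3)/(n - 4)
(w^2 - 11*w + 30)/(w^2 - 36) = (w - 5)/(w + 6)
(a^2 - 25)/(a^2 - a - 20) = (a + 5)/(a + 4)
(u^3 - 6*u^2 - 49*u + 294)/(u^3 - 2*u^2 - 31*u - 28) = (u^2 + u - 42)/(u^2 + 5*u + 4)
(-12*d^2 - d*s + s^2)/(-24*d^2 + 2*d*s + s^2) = (3*d + s)/(6*d + s)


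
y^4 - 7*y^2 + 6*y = y*(y - 2)*(y - 1)*(y + 3)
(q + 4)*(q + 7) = q^2 + 11*q + 28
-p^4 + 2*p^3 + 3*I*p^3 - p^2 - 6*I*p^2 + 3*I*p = p*(p - 3*I)*(I*p - I)^2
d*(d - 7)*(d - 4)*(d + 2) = d^4 - 9*d^3 + 6*d^2 + 56*d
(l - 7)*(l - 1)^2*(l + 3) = l^4 - 6*l^3 - 12*l^2 + 38*l - 21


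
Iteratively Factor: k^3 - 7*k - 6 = (k + 2)*(k^2 - 2*k - 3) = (k + 1)*(k + 2)*(k - 3)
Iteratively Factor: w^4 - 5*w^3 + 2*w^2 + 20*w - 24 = (w - 2)*(w^3 - 3*w^2 - 4*w + 12) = (w - 2)*(w + 2)*(w^2 - 5*w + 6) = (w - 3)*(w - 2)*(w + 2)*(w - 2)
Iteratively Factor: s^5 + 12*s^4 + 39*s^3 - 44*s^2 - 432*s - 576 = (s + 4)*(s^4 + 8*s^3 + 7*s^2 - 72*s - 144) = (s + 3)*(s + 4)*(s^3 + 5*s^2 - 8*s - 48) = (s - 3)*(s + 3)*(s + 4)*(s^2 + 8*s + 16) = (s - 3)*(s + 3)*(s + 4)^2*(s + 4)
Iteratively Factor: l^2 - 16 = (l - 4)*(l + 4)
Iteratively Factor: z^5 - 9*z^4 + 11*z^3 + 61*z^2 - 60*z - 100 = (z - 5)*(z^4 - 4*z^3 - 9*z^2 + 16*z + 20) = (z - 5)^2*(z^3 + z^2 - 4*z - 4) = (z - 5)^2*(z - 2)*(z^2 + 3*z + 2) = (z - 5)^2*(z - 2)*(z + 1)*(z + 2)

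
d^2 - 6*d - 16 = (d - 8)*(d + 2)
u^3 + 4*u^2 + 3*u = u*(u + 1)*(u + 3)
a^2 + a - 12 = (a - 3)*(a + 4)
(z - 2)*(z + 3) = z^2 + z - 6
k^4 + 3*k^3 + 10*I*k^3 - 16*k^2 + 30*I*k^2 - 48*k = k*(k + 3)*(k + 2*I)*(k + 8*I)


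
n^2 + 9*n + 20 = (n + 4)*(n + 5)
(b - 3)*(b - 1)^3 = b^4 - 6*b^3 + 12*b^2 - 10*b + 3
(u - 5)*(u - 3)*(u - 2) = u^3 - 10*u^2 + 31*u - 30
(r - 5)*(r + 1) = r^2 - 4*r - 5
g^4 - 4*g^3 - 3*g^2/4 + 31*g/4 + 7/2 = (g - 7/2)*(g - 2)*(g + 1/2)*(g + 1)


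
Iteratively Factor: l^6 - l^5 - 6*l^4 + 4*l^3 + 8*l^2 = (l - 2)*(l^5 + l^4 - 4*l^3 - 4*l^2) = (l - 2)^2*(l^4 + 3*l^3 + 2*l^2) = (l - 2)^2*(l + 1)*(l^3 + 2*l^2) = l*(l - 2)^2*(l + 1)*(l^2 + 2*l) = l^2*(l - 2)^2*(l + 1)*(l + 2)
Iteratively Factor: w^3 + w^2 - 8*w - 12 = (w + 2)*(w^2 - w - 6) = (w - 3)*(w + 2)*(w + 2)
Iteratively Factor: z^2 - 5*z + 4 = (z - 4)*(z - 1)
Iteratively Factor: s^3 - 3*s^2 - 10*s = (s)*(s^2 - 3*s - 10) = s*(s - 5)*(s + 2)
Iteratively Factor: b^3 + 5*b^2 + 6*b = (b + 3)*(b^2 + 2*b) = (b + 2)*(b + 3)*(b)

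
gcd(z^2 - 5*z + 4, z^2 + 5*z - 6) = z - 1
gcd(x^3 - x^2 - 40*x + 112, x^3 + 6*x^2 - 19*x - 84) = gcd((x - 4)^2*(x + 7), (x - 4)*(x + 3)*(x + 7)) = x^2 + 3*x - 28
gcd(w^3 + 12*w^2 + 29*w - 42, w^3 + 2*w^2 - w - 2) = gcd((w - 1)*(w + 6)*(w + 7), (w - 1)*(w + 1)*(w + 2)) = w - 1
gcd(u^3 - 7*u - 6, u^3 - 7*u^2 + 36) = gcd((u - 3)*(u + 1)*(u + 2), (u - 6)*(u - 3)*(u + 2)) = u^2 - u - 6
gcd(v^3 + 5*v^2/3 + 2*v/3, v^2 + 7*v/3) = v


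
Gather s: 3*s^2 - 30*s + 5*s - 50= 3*s^2 - 25*s - 50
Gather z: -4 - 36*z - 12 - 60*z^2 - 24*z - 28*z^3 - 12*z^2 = -28*z^3 - 72*z^2 - 60*z - 16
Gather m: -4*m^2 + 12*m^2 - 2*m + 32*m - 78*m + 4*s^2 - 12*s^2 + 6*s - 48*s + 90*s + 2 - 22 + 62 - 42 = 8*m^2 - 48*m - 8*s^2 + 48*s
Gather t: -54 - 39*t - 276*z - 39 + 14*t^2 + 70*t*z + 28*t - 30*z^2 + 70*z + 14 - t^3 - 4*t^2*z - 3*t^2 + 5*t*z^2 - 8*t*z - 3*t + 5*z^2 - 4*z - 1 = -t^3 + t^2*(11 - 4*z) + t*(5*z^2 + 62*z - 14) - 25*z^2 - 210*z - 80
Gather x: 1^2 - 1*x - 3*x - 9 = -4*x - 8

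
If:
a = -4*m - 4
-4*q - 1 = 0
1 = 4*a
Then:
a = 1/4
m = -17/16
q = -1/4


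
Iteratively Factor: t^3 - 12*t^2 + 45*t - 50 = (t - 2)*(t^2 - 10*t + 25) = (t - 5)*(t - 2)*(t - 5)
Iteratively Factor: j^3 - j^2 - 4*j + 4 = (j + 2)*(j^2 - 3*j + 2) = (j - 2)*(j + 2)*(j - 1)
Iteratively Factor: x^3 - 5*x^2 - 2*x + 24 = (x - 4)*(x^2 - x - 6) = (x - 4)*(x - 3)*(x + 2)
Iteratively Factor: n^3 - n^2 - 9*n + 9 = (n + 3)*(n^2 - 4*n + 3) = (n - 3)*(n + 3)*(n - 1)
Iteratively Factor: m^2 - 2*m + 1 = (m - 1)*(m - 1)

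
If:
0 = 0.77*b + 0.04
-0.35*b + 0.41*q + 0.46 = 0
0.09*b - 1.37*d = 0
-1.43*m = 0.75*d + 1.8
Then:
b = -0.05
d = -0.00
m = -1.26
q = -1.17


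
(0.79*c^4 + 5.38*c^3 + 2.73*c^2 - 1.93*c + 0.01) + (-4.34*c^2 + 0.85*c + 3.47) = 0.79*c^4 + 5.38*c^3 - 1.61*c^2 - 1.08*c + 3.48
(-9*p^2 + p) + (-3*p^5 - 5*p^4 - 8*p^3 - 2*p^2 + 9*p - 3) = -3*p^5 - 5*p^4 - 8*p^3 - 11*p^2 + 10*p - 3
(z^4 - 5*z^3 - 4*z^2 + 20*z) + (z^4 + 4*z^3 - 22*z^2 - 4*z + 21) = 2*z^4 - z^3 - 26*z^2 + 16*z + 21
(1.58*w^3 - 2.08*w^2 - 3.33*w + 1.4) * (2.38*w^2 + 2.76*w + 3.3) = 3.7604*w^5 - 0.5896*w^4 - 8.4522*w^3 - 12.7228*w^2 - 7.125*w + 4.62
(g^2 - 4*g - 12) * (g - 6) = g^3 - 10*g^2 + 12*g + 72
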